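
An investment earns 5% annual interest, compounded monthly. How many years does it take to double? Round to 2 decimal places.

(1 + 0.00416667)^(12t) = 2.
12t = ln 2 / ln(1 + 0.00416667) ≈ 0.69315/0.00415801 ≈ 166.7017.
t ≈ 13.8918.

13.89 years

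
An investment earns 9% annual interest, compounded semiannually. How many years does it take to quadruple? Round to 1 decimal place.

15.7 years

(1 + 0.045)^(2t) = 4.
2t = ln 4 / ln(1 + 0.045) ≈ 1.3863/0.0440169 ≈ 31.4946.
t ≈ 15.7473.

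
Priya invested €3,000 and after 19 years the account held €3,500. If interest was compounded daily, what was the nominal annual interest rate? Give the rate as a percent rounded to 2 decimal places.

0.81%

The 6935-period growth factor is 3,500/3,000 = 1.16667.
r/365 = 1.16667^(1/6935) − 1 ≈ 0.0000222282, so r ≈ 365·0.0000222282 = 0.81133%.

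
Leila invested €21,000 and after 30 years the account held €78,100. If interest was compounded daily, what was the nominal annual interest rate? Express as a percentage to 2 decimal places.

(1 + r/365)^10950 = 78,100/21,000 = 3.71905.
1 + r/365 = 3.71905^(1/10950) ≈ 1.00012, so r/365 ≈ 0.000119959.
r ≈ 365·0.000119959 = 4.37849%.

4.38%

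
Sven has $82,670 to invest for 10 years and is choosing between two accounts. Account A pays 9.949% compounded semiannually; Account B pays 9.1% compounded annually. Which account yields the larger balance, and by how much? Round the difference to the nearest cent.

Account A, by $20,772.28

Account A growth factor: (1 + 0.049745)^20 ≈ 2.64043994905; balance ≈ 218,285.1706.
Account B growth factor: (1 + 0.091)^10 ≈ 2.38917249242; balance ≈ 197,512.8899.
Account A is larger by 20,772.2806.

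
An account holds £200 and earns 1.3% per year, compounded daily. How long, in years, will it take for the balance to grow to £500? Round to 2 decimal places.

70.49 years

We need (1 + 0.0000356164)^(365t) = 2.5, so 365t = ln 2.5 / ln 1.000036 ≈ 25727.0825.
t ≈ 25727.0825/365 = 70.4852 years.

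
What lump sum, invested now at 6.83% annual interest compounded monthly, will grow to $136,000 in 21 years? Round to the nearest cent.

Periodic rate = 6.83%/12 = 0.00569167; 252 periods.
P = 136,000/(1 + 0.0683/12)^252 ≈ 136,000/4.17967563197 ≈ 32,538.4101.

$32,538.41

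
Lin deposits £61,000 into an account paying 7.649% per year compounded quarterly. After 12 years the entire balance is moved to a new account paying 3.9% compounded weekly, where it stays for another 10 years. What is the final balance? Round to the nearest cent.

Phase 1: 61,000·(1 + 0.0191225)^48 ≈ 151,424.6413.
Phase 2: 151,424.6413·(1 + 0.00075)^520 ≈ 223,618.5966.

£223,618.60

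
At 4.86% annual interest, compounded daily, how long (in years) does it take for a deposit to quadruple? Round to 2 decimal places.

(1 + 0.000133151)^(365t) = 4.
365t = ln 4 / ln(1 + 0.000133151) ≈ 1.3863/0.000133142 ≈ 10412.1631.
t ≈ 28.5265.

28.53 years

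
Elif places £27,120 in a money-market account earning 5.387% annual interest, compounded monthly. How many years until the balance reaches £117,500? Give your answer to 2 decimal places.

27.28 years

We need (1 + 0.00448917)^(12t) = 4.3326, so 12t = ln 4.3326 / ln 1.004489 ≈ 327.3337.
t ≈ 327.3337/12 = 27.2778 years.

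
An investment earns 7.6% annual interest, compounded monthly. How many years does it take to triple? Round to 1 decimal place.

14.5 years

(1 + 0.00633333)^(12t) = 3.
12t = ln 3 / ln(1 + 0.00633333) ≈ 1.0986/0.00631336 ≈ 174.0138.
t ≈ 14.5012.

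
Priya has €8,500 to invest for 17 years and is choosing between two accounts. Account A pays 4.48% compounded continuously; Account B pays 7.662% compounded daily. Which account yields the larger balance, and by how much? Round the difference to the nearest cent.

Account B, by €13,059.62

Account A growth factor: e^(0.0448·17) = e^0.7616 ≈ 2.1417002009; balance ≈ 18,204.4517.
Account B growth factor: (1 + 0.07662/365)^6205 ≈ 3.6781257154; balance ≈ 31,264.0686.
Account B is larger by 13,059.6169.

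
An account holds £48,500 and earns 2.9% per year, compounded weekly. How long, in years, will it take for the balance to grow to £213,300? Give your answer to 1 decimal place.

51.1 years

(1 + 0.000557692)^(52t) = 213,300/48,500 = 4.3979.
52t·ln(1 + 0.000557692) = ln(4.3979); 52t = 1.4811/0.000557537 ≈ 2656.5703.
t ≈ 51.0879 years.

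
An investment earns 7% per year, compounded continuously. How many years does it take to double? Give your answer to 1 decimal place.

9.9 years

e^(0.07t) = 2, so 0.07t = ln 2 ≈ 0.69315.
t ≈ 0.69315/0.07 ≈ 9.9021.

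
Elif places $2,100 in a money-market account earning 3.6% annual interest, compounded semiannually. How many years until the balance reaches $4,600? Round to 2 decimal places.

21.98 years

(1 + 0.018)^(2t) = 4,600/2,100 = 2.1905.
2t·ln(1 + 0.018) = ln(2.1905); 2t = 0.78412/0.0178399 ≈ 43.9531.
t ≈ 21.9765 years.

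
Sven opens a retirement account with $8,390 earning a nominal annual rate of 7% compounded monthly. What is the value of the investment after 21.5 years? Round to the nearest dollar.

$37,625

Periodic rate = 7%/12 = 0.00583333; periods = 12·21.5 = 258.
A = 8,390·(1 + 0.07/12)^258 ≈ 8,390·4.4845018223 ≈ 37,624.9703.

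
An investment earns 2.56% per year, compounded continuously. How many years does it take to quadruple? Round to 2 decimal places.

54.15 years

e^(0.0256t) = 4, so 0.0256t = ln 4 ≈ 1.3863.
t ≈ 1.3863/0.0256 ≈ 54.1521.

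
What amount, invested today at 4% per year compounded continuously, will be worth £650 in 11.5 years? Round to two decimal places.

P = A·e^(−rt) = 650·e^(−0.46).
e^(−0.46) ≈ 0.631283646, so P ≈ 410.3344.

£410.33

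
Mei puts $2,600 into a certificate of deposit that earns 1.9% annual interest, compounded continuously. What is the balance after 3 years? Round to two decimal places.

$2,752.51

A = P·e^(rt) = 2,600·e^(0.019·3) = 2,600·e^0.057.
e^0.057 ≈ 1.05865581, so A ≈ 2,752.5051.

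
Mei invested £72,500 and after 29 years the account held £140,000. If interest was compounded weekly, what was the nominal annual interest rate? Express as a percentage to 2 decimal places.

2.27%

The 1508-period growth factor is 140,000/72,500 = 1.93103.
r/52 = 1.93103^(1/1508) − 1 ≈ 0.000436472, so r ≈ 52·0.000436472 = 2.26965%.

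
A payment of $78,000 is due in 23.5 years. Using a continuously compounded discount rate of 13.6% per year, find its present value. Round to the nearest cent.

$3,192.20

P = A·e^(−rt) = 78,000·e^(−3.196).
e^(−3.196) ≈ 0.040925579327, so P ≈ 3,192.1952.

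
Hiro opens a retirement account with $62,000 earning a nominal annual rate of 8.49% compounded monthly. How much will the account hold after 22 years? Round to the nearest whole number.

Growth factor = (1 + 0.007075)^264 ≈ 6.43160203758.
A ≈ 62,000 × 6.43160203758 ≈ 398,759.3263.

$398,759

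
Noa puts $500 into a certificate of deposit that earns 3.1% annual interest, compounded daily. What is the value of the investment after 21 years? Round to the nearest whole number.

Growth factor = (1 + 0.031/365)^7665 ≈ 1.91740432.
A ≈ 500 × 1.91740432 ≈ 958.7022.

$959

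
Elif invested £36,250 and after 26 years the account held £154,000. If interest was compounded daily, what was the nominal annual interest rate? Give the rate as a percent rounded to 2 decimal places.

5.56%

(1 + r/365)^9490 = 154,000/36,250 = 4.24828.
1 + r/365 = 4.24828^(1/9490) ≈ 1.000152, so r/365 ≈ 0.000152437.
r ≈ 365·0.000152437 = 5.56394%.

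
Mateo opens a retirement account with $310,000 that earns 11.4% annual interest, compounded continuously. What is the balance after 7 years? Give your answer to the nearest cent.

$688,539.23

A = P·e^(rt) = 310,000·e^(0.114·7) = 310,000·e^0.798.
e^0.798 ≈ 2.22109429475, so A ≈ 688,539.2314.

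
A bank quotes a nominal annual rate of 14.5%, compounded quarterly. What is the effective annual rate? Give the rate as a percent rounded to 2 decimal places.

One year is 4 periods at 0.03625 each: (1 + 0.03625)^4 ≈ 1.153077.
EAR = 1.153077 − 1 ≈ 15.30766%.

15.31%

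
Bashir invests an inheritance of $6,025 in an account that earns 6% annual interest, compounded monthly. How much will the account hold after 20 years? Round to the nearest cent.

$19,943.98

Periodic rate = 6%/12 = 0.005; periods = 12·20 = 240.
A = 6,025·(1 + 0.005)^240 ≈ 6,025·3.3102044758 ≈ 19,943.9820.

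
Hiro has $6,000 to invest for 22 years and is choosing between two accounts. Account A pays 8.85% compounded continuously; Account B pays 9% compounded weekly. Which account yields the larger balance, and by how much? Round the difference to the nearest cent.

Account B, by $1,336.35

A: e^(0.0885·22) = e^1.947 ≈ 7.0076331153, so 6,000 × 7.0076331153 ≈ 42,045.7987.
B: (1 + 0.09/52)^1144 ≈ 7.2303577261, so 6,000 × 7.2303577261 ≈ 43,382.1464.
Difference ≈ 1,336.3477 in favor of B.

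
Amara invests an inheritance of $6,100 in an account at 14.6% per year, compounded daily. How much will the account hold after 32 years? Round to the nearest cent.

$651,550.31

Periodic rate = 14.6%/365 = 0.0004; periods = 365·32 = 11680.
A = 6,100·(1 + 0.0004)^11680 ≈ 6,100·106.811526753 ≈ 651,550.3132.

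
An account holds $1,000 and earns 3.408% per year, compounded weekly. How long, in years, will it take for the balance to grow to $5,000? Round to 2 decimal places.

We need (1 + 0.000655385)^(52t) = 5, so 52t = ln 5 / ln 1.000655 ≈ 2456.5198.
t ≈ 2456.5198/52 = 47.2408 years.

47.24 years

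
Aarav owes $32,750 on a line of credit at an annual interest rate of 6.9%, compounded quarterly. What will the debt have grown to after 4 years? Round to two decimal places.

Periodic rate = 6.9%/4 = 0.01725; periods = 4·4 = 16.
A = 32,750·(1 + 0.01725)^16 ≈ 32,750·1.3147499907 ≈ 43,058.0622.

$43,058.06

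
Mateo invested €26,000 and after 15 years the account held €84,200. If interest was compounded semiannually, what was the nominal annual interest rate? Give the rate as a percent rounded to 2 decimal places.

The 30-period growth factor is 84,200/26,000 = 3.23846.
r/2 = 3.23846^(1/30) − 1 ≈ 0.0399472, so r ≈ 2·0.0399472 = 7.98944%.

7.99%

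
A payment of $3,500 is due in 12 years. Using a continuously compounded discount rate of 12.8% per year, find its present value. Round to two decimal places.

P = A·e^(−rt) = 3,500·e^(−1.536).
e^(−1.536) ≈ 0.2152403432, so P ≈ 753.3412.

$753.34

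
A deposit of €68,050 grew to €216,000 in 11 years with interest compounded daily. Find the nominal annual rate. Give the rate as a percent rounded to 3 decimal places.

10.502%

The 4015-period growth factor is 216,000/68,050 = 3.17414.
r/365 = 3.17414^(1/4015) − 1 ≈ 0.000287722, so r ≈ 365·0.000287722 = 10.50183%.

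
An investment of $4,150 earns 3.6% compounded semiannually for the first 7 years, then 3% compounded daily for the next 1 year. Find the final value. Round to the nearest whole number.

$5,490

Phase 1: 4,150·(1 + 0.018)^14 ≈ 5,327.4206.
Phase 2: 5,327.4206·(1 + 0.03/365)^365 ≈ 5,489.6580.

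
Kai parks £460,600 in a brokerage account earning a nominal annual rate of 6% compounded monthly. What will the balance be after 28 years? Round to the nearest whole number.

£2,461,051

Periodic rate = 6%/12 = 0.005; periods = 12·28 = 336.
A = 460,600·(1 + 0.005)^336 ≈ 460,600·5.343142418139 ≈ 2,461,051.3978.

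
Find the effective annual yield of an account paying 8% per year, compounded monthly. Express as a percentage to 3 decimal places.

EAR = (1 + 8%/12)^12 − 1 = (1 + 0.00666667)^12 − 1.
(1 + 0.00666667)^12 ≈ 1.083, so EAR ≈ 8.29995%.

8.300%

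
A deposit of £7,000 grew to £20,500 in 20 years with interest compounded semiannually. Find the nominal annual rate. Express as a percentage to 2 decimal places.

5.45%

The 40-period growth factor is 20,500/7,000 = 2.92857.
r/2 = 2.92857^(1/40) − 1 ≈ 0.0272269, so r ≈ 2·0.0272269 = 5.44539%.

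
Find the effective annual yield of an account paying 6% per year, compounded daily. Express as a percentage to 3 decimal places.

EAR = (1 + 6%/365)^365 − 1 = (1 + 0.000164384)^365 − 1.
(1 + 0.000164384)^365 ≈ 1.061831, so EAR ≈ 6.18313%.

6.183%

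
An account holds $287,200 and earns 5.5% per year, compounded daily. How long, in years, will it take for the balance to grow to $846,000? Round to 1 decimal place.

(1 + 0.000150685)^(365t) = 846,000/287,200 = 2.9457.
365t·ln(1 + 0.000150685) = ln(2.9457); 365t = 1.0803/0.000150674 ≈ 7170.0727.
t ≈ 19.6440 years.

19.6 years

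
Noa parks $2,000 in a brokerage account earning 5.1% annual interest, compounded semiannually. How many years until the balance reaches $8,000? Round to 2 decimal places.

We need (1 + 0.0255)^(2t) = 4, so 2t = ln 4 / ln 1.0255 ≈ 55.0547.
t ≈ 55.0547/2 = 27.5274 years.

27.53 years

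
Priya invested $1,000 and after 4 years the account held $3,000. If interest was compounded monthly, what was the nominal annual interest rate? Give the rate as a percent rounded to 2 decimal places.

The 48-period growth factor is 3,000/1,000 = 3.
r/12 = 3^(1/48) − 1 ≈ 0.0231517, so r ≈ 12·0.0231517 = 27.78203%.

27.78%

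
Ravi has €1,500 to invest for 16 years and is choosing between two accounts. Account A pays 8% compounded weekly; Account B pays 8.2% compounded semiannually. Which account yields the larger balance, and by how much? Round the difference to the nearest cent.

Account B, by €36.78

A: (1 + 0.08/52)^832 ≈ 3.593103786, so 1,500 × 3.593103786 ≈ 5,389.6557.
B: (1 + 0.041)^32 ≈ 3.617623318, so 1,500 × 3.617623318 ≈ 5,426.4350.
Difference ≈ 36.7793 in favor of B.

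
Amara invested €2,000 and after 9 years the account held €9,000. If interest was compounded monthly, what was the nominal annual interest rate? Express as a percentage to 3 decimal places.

(1 + r/12)^108 = 9,000/2,000 = 4.5.
1 + r/12 = 4.5^(1/108) ≈ 1.014024, so r/12 ≈ 0.0140241.
r ≈ 12·0.0140241 = 16.82888%.

16.829%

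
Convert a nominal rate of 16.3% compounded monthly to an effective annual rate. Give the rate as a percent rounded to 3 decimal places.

EAR = (1 + 16.3%/12)^12 − 1 = (1 + 0.0135833)^12 − 1.
(1 + 0.0135833)^12 ≈ 1.175746, so EAR ≈ 17.57460%.

17.575%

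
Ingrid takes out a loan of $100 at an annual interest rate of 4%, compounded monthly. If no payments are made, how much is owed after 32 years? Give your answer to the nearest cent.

Periodic rate = 4%/12 = 0.00333333; periods = 12·32 = 384.
A = 100·(1 + 0.04/12)^384 ≈ 100·3.58899204 ≈ 358.8992.

$358.90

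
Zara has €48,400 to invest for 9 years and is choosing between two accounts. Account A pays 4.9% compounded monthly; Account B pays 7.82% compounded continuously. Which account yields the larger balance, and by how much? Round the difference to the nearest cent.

Account B, by €22,678.00

Account A growth factor: (1 + 0.049/12)^108 ≈ 1.5528657092; balance ≈ 75,158.7003.
Account B growth factor: e^(0.0782·9) = e^0.7038 ≈ 2.0214195255; balance ≈ 97,836.7050.
Account B is larger by 22,678.0047.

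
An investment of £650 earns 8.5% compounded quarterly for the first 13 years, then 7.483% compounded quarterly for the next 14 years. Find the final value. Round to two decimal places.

£5,477.13

After 13 years at 8.5%: 650 × 2.984472738 ≈ 1,939.9073.
Then 14 years at 7.483%: 1,939.9073 × 2.823398629 ≈ 5,477.1316.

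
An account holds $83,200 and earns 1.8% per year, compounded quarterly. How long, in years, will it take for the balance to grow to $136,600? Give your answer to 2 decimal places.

(1 + 0.0045)^(4t) = 136,600/83,200 = 1.6418.
4t·ln(1 + 0.0045) = ln(1.6418); 4t = 0.49581/0.00448991 ≈ 110.4276.
t ≈ 27.6069 years.

27.61 years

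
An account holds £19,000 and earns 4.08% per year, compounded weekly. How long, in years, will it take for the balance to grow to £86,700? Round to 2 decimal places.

37.22 years

(1 + 0.000784615)^(52t) = 86,700/19,000 = 4.5632.
52t·ln(1 + 0.000784615) = ln(4.5632); 52t = 1.518/0.000784308 ≈ 1935.4838.
t ≈ 37.2208 years.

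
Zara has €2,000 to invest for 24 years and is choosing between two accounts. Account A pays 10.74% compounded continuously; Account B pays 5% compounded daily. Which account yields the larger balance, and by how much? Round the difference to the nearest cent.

Account A, by €19,691.32

A: e^(0.1074·24) = e^2.5776 ≈ 13.165503005, so 2,000 × 13.165503005 ≈ 26,331.0060.
B: (1 + 0.05/365)^8760 ≈ 3.319844073, so 2,000 × 3.319844073 ≈ 6,639.6881.
Difference ≈ 19,691.3179 in favor of A.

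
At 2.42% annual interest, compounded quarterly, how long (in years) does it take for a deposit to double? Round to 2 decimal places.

28.73 years

(1 + 0.00605)^(4t) = 2.
4t = ln 2 / ln(1 + 0.00605) ≈ 0.69315/0.00603177 ≈ 114.9160.
t ≈ 28.7290.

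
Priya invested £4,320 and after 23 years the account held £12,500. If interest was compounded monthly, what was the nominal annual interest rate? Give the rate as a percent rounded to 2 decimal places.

(1 + r/12)^276 = 12,500/4,320 = 2.89352.
1 + r/12 = 2.89352^(1/276) ≈ 1.003857, so r/12 ≈ 0.00385696.
r ≈ 12·0.00385696 = 4.62835%.

4.63%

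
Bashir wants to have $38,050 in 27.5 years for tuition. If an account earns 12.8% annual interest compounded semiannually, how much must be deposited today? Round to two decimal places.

Periodic rate = 12.8%/2 = 0.064; 55 periods.
P = 38,050/(1 + 0.064)^55 ≈ 38,050/30.324212947 ≈ 1,254.7729.

$1,254.77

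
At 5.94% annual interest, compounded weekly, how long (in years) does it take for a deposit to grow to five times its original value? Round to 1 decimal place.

(1 + 0.00114231)^(52t) = 5.
52t = ln 5 / ln(1 + 0.00114231) ≈ 1.6094/0.00114166 ≈ 1409.7401.
t ≈ 27.1104.

27.1 years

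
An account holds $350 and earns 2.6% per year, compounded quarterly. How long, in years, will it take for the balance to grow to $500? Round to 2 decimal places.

(1 + 0.0065)^(4t) = 500/350 = 1.4286.
4t·ln(1 + 0.0065) = ln(1.4286); 4t = 0.35667/0.00647897 ≈ 55.0512.
t ≈ 13.7628 years.

13.76 years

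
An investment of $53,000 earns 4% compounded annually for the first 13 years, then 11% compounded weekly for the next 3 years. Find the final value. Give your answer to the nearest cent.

$122,708.62

After 13 years at 4%: 53,000 × 1.66507350731 ≈ 88,248.8959.
Then 3 years at 11%: 88,248.8959 × 1.39048339517 ≈ 122,708.6244.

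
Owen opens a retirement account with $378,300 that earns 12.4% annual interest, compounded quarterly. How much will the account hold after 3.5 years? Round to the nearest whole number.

$580,040

Periodic rate = 12.4%/4 = 0.031; periods = 4·3.5 = 14.
A = 378,300·(1 + 0.031)^14 ≈ 378,300·1.53327944629 ≈ 580,039.6145.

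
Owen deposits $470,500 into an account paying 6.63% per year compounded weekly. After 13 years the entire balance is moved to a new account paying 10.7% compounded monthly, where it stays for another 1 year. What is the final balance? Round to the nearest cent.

After 13 years at 6.63%: 470,500 × 2.366355494046 ≈ 1,113,370.2599.
Then 1 years at 10.7%: 1,113,370.2599 × 1.112406598636 ≈ 1,238,520.4239.

$1,238,520.42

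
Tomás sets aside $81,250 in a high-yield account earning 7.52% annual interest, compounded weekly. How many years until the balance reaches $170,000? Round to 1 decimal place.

9.8 years

We need (1 + 0.00144615)^(52t) = 2.0923, so 52t = ln 2.0923 / ln 1.001446 ≈ 510.8732.
t ≈ 510.8732/52 = 9.8245 years.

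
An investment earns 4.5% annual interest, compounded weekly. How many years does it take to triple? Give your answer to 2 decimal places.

(1 + 0.000865385)^(52t) = 3.
52t = ln 3 / ln(1 + 0.000865385) ≈ 1.0986/0.00086501 ≈ 1270.0568.
t ≈ 24.4242.

24.42 years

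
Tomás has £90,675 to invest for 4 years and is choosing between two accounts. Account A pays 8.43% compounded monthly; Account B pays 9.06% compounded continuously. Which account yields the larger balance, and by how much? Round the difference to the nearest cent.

Account A growth factor: (1 + 0.007025)^48 ≈ 1.3993685553; balance ≈ 126,887.7438.
Account B growth factor: e^(0.0906·4) = e^0.3624 ≈ 1.43677353645; balance ≈ 130,279.4404.
Account B is larger by 3,391.6967.

Account B, by £3,391.70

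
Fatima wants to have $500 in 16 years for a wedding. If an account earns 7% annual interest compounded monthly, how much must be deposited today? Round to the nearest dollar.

$164

Periodic rate = 7%/12 = 0.00583333; 192 periods.
P = 500/(1 + 0.07/12)^192 ≈ 500/3.05489732 ≈ 163.6716.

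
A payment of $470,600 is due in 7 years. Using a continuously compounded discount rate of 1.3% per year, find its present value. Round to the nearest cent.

$429,666.13

P = A·e^(−rt) = 470,600·e^(−0.091).
e^(−0.091) ≈ 0.913017710899, so P ≈ 429,666.1347.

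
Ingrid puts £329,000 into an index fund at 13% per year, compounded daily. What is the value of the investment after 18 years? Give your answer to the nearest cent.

Periodic rate = 13%/365 = 0.000356164; periods = 365·18 = 6570.
A = 329,000·(1 + 0.13/365)^6570 ≈ 329,000·10.37691250117 ≈ 3,414,004.2129.

£3,414,004.21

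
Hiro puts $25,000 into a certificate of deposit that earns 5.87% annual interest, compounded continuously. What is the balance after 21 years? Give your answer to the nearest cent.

$85,761.98

A = P·e^(rt) = 25,000·e^(0.0587·21) = 25,000·e^1.2327.
e^1.2327 ≈ 3.4304793377, so A ≈ 85,761.9834.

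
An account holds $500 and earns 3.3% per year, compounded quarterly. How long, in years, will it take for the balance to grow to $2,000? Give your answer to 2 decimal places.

42.18 years

(1 + 0.00825)^(4t) = 2,000/500 = 4.
4t·ln(1 + 0.00825) = ln(4); 4t = 1.3863/0.00821615 ≈ 168.7279.
t ≈ 42.1820 years.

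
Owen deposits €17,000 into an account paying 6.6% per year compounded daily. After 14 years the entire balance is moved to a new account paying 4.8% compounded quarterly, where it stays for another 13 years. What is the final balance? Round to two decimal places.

€79,631.96

After 14 years at 6.6%: 17,000 × 2.5191372212 ≈ 42,825.3328.
Then 13 years at 4.8%: 42,825.3328 × 1.8594591856 ≈ 79,631.9584.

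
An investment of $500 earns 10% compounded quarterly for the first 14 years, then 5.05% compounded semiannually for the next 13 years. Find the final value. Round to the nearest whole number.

$3,811

After 14 years at 10%: 500 × 3.98599236 ≈ 1,992.9962.
Then 13 years at 5.05%: 1,992.9962 × 1.912380149 ≈ 3,811.3663.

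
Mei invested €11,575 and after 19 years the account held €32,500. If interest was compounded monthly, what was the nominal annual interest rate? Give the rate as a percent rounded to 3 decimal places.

The 228-period growth factor is 32,500/11,575 = 2.80778.
r/12 = 2.80778^(1/228) − 1 ≈ 0.0045383, so r ≈ 12·0.0045383 = 5.44597%.

5.446%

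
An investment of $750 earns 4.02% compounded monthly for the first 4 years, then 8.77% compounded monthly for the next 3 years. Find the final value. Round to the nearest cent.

Phase 1: 750·(1 + 0.00335)^48 ≈ 880.6009.
Phase 2: 880.6009·(1 + 0.0877/12)^36 ≈ 1,144.5281.

$1,144.53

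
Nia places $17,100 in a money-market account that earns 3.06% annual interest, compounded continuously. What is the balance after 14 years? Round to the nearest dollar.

A = P·e^(rt) = 17,100·e^(0.0306·14) = 17,100·e^0.4284.
e^0.4284 ≈ 1.5347998782, so A ≈ 26,245.0779.

$26,245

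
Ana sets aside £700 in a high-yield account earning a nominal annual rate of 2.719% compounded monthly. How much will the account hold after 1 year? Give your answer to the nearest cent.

£719.27

Periodic rate = 2.719%/12 = 0.00226583; periods = 12·1 = 12.
A = 700·(1 + 0.02719/12)^12 ≈ 700·1.02753142 ≈ 719.2720.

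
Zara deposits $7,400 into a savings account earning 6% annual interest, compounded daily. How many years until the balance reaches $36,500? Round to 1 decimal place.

26.6 years

We need (1 + 0.000164384)^(365t) = 4.9324, so 365t = ln 4.9324 / ln 1.000164 ≈ 9708.7775.
t ≈ 9708.7775/365 = 26.5994 years.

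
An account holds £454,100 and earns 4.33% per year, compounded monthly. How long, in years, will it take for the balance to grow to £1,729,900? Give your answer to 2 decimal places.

(1 + 0.00360833)^(12t) = 1,729,900/454,100 = 3.8095.
12t·ln(1 + 0.00360833) = ln(3.8095); 12t = 1.3375/0.00360184 ≈ 371.3385.
t ≈ 30.9449 years.

30.94 years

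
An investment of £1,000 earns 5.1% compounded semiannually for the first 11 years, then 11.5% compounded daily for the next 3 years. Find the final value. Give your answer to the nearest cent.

£2,456.93

After 11 years at 5.1%: 1,000 × 1.740141736 ≈ 1,740.1417.
Then 3 years at 11.5%: 1,740.1417 × 1.411913197 ≈ 2,456.9291.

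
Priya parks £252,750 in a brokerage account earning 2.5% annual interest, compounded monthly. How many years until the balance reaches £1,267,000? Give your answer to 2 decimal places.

We need (1 + 0.00208333)^(12t) = 5.0129, so 12t = ln 5.0129 / ln 1.002083 ≈ 774.5688.
t ≈ 774.5688/12 = 64.5474 years.

64.55 years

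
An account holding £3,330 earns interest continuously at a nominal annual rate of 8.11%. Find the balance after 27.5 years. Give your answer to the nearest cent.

£30,976.30

A = P·e^(rt) = 3,330·e^(0.0811·27.5) = 3,330·e^2.23025.
e^2.23025 ≈ 9.3021913366, so A ≈ 30,976.2972.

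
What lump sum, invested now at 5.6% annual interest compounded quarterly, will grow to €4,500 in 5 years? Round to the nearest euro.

Periodic rate = 5.6%/4 = 0.014; 20 periods.
P = 4,500/(1 + 0.014)^20 ≈ 4,500/1.320562924 ≈ 3,407.6377.

€3,408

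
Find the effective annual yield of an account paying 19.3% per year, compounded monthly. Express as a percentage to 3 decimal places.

21.102%

One year is 12 periods at 0.0160833 each: (1 + 0.0160833)^12 ≈ 1.211022.
EAR = 1.211022 − 1 ≈ 21.10217%.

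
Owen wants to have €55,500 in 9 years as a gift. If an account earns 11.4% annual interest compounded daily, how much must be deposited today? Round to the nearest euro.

Growth factor = (1 + 0.114/365)^3285 ≈ 2.7894370707.
P = 55,500/2.7894370707 ≈ 19,896.4876.

€19,896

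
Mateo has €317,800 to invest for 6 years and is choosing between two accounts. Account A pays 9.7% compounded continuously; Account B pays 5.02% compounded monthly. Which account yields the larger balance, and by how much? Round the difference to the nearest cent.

Account A, by €139,508.89

A: e^(0.097·6) = e^0.582 ≈ 1.78961408207, so 317,800 × 1.78961408207 ≈ 568,739.3553.
B: (1 + 0.0502/12)^72 ≈ 1.35063079859, so 317,800 × 1.35063079859 ≈ 429,230.4678.
Difference ≈ 139,508.8875 in favor of A.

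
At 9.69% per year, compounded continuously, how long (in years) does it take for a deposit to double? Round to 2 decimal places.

7.15 years

e^(0.0969t) = 2, so 0.0969t = ln 2 ≈ 0.69315.
t ≈ 0.69315/0.0969 ≈ 7.1532.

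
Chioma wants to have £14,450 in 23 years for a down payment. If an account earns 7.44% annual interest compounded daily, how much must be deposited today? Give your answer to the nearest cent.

£2,610.83

Growth factor = (1 + 0.0744/365)^8395 ≈ 5.5346350108.
P = 14,450/5.5346350108 ≈ 2,610.8316.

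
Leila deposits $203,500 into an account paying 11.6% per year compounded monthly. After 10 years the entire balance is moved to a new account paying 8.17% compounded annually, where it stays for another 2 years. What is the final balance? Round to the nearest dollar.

Phase 1: 203,500·(1 + 0.116/12)^120 ≈ 645,545.1865.
Phase 2: 645,545.1865·(1 + 0.0817)^2 ≈ 755,336.2131.

$755,336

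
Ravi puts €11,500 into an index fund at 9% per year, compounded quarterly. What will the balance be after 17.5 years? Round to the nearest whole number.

Periodic rate = 9%/4 = 0.0225; periods = 4·17.5 = 70.
A = 11,500·(1 + 0.0225)^70 ≈ 11,500·4.7471413956 ≈ 54,592.1260.

€54,592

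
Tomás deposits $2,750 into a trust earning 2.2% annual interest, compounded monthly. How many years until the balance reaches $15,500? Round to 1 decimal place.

78.7 years

(1 + 0.00183333)^(12t) = 15,500/2,750 = 5.6364.
12t·ln(1 + 0.00183333) = ln(5.6364); 12t = 1.7292/0.00183165 ≈ 944.0857.
t ≈ 78.6738 years.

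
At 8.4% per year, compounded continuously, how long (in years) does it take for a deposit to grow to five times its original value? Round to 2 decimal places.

e^(0.084t) = 5, so 0.084t = ln 5 ≈ 1.6094.
t ≈ 1.6094/0.084 ≈ 19.1600.

19.16 years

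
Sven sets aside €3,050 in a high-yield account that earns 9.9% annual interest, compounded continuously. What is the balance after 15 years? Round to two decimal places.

€13,465.64

A = P·e^(rt) = 3,050·e^(0.099·15) = 3,050·e^1.485.
e^1.485 ≈ 4.4149654128, so A ≈ 13,465.6445.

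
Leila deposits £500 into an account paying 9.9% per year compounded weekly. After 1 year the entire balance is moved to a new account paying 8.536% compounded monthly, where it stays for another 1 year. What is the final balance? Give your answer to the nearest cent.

Phase 1: 500·(1 + 0.099/52)^52 ≈ 551.9812.
Phase 2: 551.9812·(1 + 0.08536/12)^12 ≈ 600.9861.

£600.99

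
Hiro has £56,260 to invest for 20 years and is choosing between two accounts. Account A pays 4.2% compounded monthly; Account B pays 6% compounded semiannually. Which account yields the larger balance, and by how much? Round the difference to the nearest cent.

Account B, by £53,394.42

Account A growth factor: (1 + 0.0035)^240 ≈ 2.31297233153; balance ≈ 130,127.8234.
Account B growth factor: (1 + 0.03)^40 ≈ 3.262037792; balance ≈ 183,522.2462.
Account B is larger by 53,394.4228.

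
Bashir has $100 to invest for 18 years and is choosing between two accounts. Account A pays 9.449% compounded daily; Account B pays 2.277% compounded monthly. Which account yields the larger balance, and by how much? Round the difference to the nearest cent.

Account A, by $397.12

A: (1 + 0.09449/365)^6570 ≈ 5.47723212, so 100 × 5.47723212 ≈ 547.7232.
B: (1 + 0.0018975)^216 ≈ 1.50602185, so 100 × 1.50602185 ≈ 150.6022.
Difference ≈ 397.1210 in favor of A.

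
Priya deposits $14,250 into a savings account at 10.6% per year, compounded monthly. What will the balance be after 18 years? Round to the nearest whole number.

Periodic rate = 10.6%/12 = 0.00883333; periods = 12·18 = 216.
A = 14,250·(1 + 0.106/12)^216 ≈ 14,250·6.6833696515 ≈ 95,238.0175.

$95,238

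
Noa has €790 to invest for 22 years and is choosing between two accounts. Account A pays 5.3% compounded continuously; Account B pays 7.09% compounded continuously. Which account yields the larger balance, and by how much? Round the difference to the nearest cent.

Account A growth factor: e^(0.053·22) = e^1.166 ≈ 3.20913041; balance ≈ 2,535.2130.
Account B growth factor: e^(0.0709·22) = e^1.5598 ≈ 4.757869576; balance ≈ 3,758.7170.
Account B is larger by 1,223.5039.

Account B, by €1,223.50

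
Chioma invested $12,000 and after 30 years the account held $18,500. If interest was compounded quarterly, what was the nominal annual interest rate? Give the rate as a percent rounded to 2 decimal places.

The 120-period growth factor is 18,500/12,000 = 1.54167.
r/4 = 1.54167^(1/120) − 1 ≈ 0.00361371, so r ≈ 4·0.00361371 = 1.44549%.

1.45%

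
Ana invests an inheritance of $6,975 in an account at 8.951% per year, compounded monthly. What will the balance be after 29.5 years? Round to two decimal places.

$96,841.72

Periodic rate = 8.951%/12 = 0.00745917; periods = 12·29.5 = 354.
A = 6,975·(1 + 0.08951/12)^354 ≈ 6,975·13.884117593 ≈ 96,841.7202.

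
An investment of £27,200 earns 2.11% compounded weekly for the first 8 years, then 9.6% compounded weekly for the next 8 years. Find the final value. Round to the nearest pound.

£69,358

After 8 years at 2.11%: 27,200 × 1.1838428059 ≈ 32,200.5243.
Then 8 years at 9.6%: 32,200.5243 × 2.1539254072 ≈ 69,357.5275.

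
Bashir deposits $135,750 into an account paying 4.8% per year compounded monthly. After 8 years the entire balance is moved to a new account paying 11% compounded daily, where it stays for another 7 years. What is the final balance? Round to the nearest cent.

After 8 years at 4.8%: 135,750 × 1.46702133432 ≈ 199,148.1461.
Then 7 years at 11%: 199,148.1461 × 2.15951572659 ≈ 430,063.5535.

$430,063.55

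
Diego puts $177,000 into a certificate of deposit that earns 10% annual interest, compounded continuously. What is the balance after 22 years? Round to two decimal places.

$1,597,427.39

A = P·e^(rt) = 177,000·e^(0.1·22) = 177,000·e^2.2.
e^2.2 ≈ 9.025013499434, so A ≈ 1,597,427.3894.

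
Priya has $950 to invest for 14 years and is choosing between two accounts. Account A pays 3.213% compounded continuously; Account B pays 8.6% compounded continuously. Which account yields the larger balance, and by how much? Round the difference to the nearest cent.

Account A growth factor: e^(0.03213·14) = e^0.44982 ≈ 1.568029915; balance ≈ 1,489.6284.
Account B growth factor: e^(0.086·14) = e^1.204 ≈ 3.333423987; balance ≈ 3,166.7528.
Account B is larger by 1,677.1244.

Account B, by $1,677.12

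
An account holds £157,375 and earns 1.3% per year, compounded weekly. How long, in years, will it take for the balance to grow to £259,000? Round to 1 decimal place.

We need (1 + 0.00025)^(52t) = 1.6458, so 52t = ln 1.6458 / ln 1.00025 ≈ 1993.0354.
t ≈ 1993.0354/52 = 38.3276 years.

38.3 years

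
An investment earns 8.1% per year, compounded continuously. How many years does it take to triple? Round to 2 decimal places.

13.56 years

e^(0.081t) = 3, so 0.081t = ln 3 ≈ 1.0986.
t ≈ 1.0986/0.081 ≈ 13.5631.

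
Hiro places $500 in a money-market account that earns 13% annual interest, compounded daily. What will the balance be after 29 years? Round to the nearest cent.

Periodic rate = 13%/365 = 0.000356164; periods = 365·29 = 10585.
A = 500·(1 + 0.13/365)^10585 ≈ 500·43.350957451 ≈ 21,675.4787.

$21,675.48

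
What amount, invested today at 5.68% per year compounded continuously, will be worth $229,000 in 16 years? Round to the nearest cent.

P = A·e^(−rt) = 229,000·e^(−0.9088).
e^(−0.9088) ≈ 0.403007543036, so P ≈ 92,288.7274.

$92,288.73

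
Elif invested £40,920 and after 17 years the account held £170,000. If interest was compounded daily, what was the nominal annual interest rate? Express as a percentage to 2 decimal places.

The 6205-period growth factor is 170,000/40,920 = 4.15445.
r/365 = 4.15445^(1/6205) − 1 ≈ 0.000229548, so r ≈ 365·0.000229548 = 8.37849%.

8.38%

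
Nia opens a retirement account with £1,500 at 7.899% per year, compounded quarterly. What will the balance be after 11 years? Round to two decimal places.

Periodic rate = 7.899%/4 = 0.0197475; periods = 4·11 = 44.
A = 1,500·(1 + 0.0197475)^44 ≈ 1,500·2.364158384 ≈ 3,546.2376.

£3,546.24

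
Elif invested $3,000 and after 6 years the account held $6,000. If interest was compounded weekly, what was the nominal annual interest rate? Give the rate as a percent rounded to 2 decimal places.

11.57%

The 312-period growth factor is 6,000/3,000 = 2.
r/52 = 2^(1/312) − 1 ≈ 0.0022241, so r ≈ 52·0.0022241 = 11.56530%.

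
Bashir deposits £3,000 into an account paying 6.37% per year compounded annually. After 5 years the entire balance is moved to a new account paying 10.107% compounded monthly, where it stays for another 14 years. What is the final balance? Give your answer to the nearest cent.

£16,717.13

After 5 years at 6.37%: 3,000 × 1.3617450216 ≈ 4,085.2351.
Then 14 years at 10.107%: 4,085.2351 × 4.0920841582 ≈ 16,717.1257.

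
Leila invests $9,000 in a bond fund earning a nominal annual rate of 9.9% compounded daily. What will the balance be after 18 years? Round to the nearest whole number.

Periodic rate = 9.9%/365 = 0.000271233; periods = 365·18 = 6570.
A = 9,000·(1 + 0.099/365)^6570 ≈ 9,000·5.9402925036 ≈ 53,462.6325.

$53,463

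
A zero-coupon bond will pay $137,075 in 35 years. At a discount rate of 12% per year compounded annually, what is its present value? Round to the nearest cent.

Annual rate = 12% = 0.12; 35 periods.
P = 137,075/(1 + 0.12)^35 ≈ 137,075/52.7996195791 ≈ 2,596.1361.

$2,596.14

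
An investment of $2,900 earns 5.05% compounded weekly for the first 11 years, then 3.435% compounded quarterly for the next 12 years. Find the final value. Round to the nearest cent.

$7,616.99

Phase 1: 2,900·(1 + 0.0505/52)^572 ≈ 5,052.7931.
Phase 2: 5,052.7931·(1 + 0.0085875)^48 ≈ 7,616.9906.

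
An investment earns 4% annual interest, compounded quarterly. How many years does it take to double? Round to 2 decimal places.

(1 + 0.01)^(4t) = 2.
4t = ln 2 / ln(1 + 0.01) ≈ 0.69315/0.00995033 ≈ 69.6607.
t ≈ 17.4152.

17.42 years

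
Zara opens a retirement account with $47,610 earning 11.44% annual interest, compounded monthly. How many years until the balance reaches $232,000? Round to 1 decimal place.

13.9 years

(1 + 0.00953333)^(12t) = 232,000/47,610 = 4.8729.
12t·ln(1 + 0.00953333) = ln(4.8729); 12t = 1.5837/0.00948818 ≈ 166.9124.
t ≈ 13.9094 years.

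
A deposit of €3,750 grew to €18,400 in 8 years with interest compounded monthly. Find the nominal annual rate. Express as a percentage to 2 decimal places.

20.05%

(1 + r/12)^96 = 18,400/3,750 = 4.90667.
1 + r/12 = 4.90667^(1/96) ≈ 1.016707, so r/12 ≈ 0.0167067.
r ≈ 12·0.0167067 = 20.04806%.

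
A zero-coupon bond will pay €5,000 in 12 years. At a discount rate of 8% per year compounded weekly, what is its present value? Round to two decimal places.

€1,915.88

Periodic rate = 8%/52 = 0.00153846; 624 periods.
P = 5,000/(1 + 0.08/52)^624 ≈ 5,000/2.609770522 ≈ 1,915.8773.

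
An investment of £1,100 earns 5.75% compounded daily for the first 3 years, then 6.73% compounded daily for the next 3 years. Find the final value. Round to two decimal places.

£1,599.48

After 3 years at 5.75%: 1,100 × 1.188255677 ≈ 1,307.0812.
Then 3 years at 6.73%: 1,307.0812 × 1.223702855 ≈ 1,599.4791.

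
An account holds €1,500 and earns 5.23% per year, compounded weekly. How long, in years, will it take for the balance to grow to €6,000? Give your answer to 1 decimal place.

We need (1 + 0.00100577)^(52t) = 4, so 52t = ln 4 / ln 1.001006 ≈ 1379.0354.
t ≈ 1379.0354/52 = 26.5199 years.

26.5 years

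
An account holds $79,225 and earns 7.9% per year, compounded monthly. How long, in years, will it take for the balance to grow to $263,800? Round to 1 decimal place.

We need (1 + 0.00658333)^(12t) = 3.3298, so 12t = ln 3.3298 / ln 1.006583 ≈ 183.3197.
t ≈ 183.3197/12 = 15.2766 years.

15.3 years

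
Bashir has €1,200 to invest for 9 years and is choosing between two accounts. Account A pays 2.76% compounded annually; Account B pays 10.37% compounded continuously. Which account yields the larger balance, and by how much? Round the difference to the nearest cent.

Account B, by €1,518.27

A: (1 + 0.0276)^9 ≈ 1.277664595, so 1,200 × 1.277664595 ≈ 1,533.1975.
B: e^(0.1037·9) = e^0.9333 ≈ 2.542886873, so 1,200 × 2.542886873 ≈ 3,051.4642.
Difference ≈ 1,518.2667 in favor of B.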